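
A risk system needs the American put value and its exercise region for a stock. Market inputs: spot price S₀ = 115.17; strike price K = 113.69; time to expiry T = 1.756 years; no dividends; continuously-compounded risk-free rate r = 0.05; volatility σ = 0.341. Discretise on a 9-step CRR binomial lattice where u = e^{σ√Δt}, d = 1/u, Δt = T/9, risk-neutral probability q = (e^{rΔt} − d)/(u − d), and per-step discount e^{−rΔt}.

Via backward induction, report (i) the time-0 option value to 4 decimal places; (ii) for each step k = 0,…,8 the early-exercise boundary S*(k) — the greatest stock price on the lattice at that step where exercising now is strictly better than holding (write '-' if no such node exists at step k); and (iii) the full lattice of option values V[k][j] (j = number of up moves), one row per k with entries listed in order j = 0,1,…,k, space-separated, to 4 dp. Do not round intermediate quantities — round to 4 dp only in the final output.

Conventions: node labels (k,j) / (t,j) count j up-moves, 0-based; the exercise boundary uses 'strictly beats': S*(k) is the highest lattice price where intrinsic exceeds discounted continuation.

Δt=0.19511  u=1.16256  d=0.86017  q=0.49483  discount=0.99029
step 9 (expiry): payoffs max(K−S,0) = 84.0006 73.5634 59.4571 40.3918 14.6241 0.0000 0.0000 0.0000 0.0000 0.0000
step 8: (k=8,j=0): S=34.5157, K−S=79.1743, hold=78.0706 ⇒ V=79.1743 exercise | (k=8,j=1): S=46.6495, K−S=67.0405, hold=65.9368 ⇒ V=67.0405 exercise | (k=8,j=2): S=63.0490, K−S=50.6410, hold=49.5373 ⇒ V=50.6410 exercise | (k=8,j=3): S=85.2136, K−S=28.4764, hold=27.3727 ⇒ V=28.4764 exercise | (k=8,j=4): S=115.1700, K−S=0.0000, hold=7.3159 ⇒ V=7.3159 continue | (k=8,j=5): S=155.6575, K−S=0.0000, hold=0.0000 ⇒ V=0.0000 continue | (k=8,j=6): S=210.3782, K−S=0.0000, hold=0.0000 ⇒ V=0.0000 continue | (k=8,j=7): S=284.3358, K−S=0.0000, hold=0.0000 ⇒ V=0.0000 continue | (k=8,j=8): S=384.2928, K−S=0.0000, hold=0.0000 ⇒ V=0.0000 continue  boundary S*=85.2136
step 7: (k=7,j=0): S=40.1266, K−S=73.5634, hold=72.4597 ⇒ V=73.5634 exercise | (k=7,j=1): S=54.2329, K−S=59.4571, hold=58.3534 ⇒ V=59.4571 exercise | (k=7,j=2): S=73.2982, K−S=40.3918, hold=39.2881 ⇒ V=40.3918 exercise | (k=7,j=3): S=99.0659, K−S=14.6241, hold=17.8307 ⇒ V=17.8307 continue | (k=7,j=4): S=133.8920, K−S=0.0000, hold=3.6599 ⇒ V=3.6599 continue | (k=7,j=5): S=180.9612, K−S=0.0000, hold=0.0000 ⇒ V=0.0000 continue | (k=7,j=6): S=244.5773, K−S=0.0000, hold=0.0000 ⇒ V=0.0000 continue | (k=7,j=7): S=330.5574, K−S=0.0000, hold=0.0000 ⇒ V=0.0000 continue  boundary S*=73.2982
step 6: (k=6,j=0): S=46.6495, K−S=67.0405, hold=65.9368 ⇒ V=67.0405 exercise | (k=6,j=1): S=63.0490, K−S=50.6410, hold=49.5373 ⇒ V=50.6410 exercise | (k=6,j=2): S=85.2136, K−S=28.4764, hold=28.9440 ⇒ V=28.9440 continue | (k=6,j=3): S=115.1700, K−S=0.0000, hold=10.7134 ⇒ V=10.7134 continue | (k=6,j=4): S=155.6575, K−S=0.0000, hold=1.8309 ⇒ V=1.8309 continue | (k=6,j=5): S=210.3782, K−S=0.0000, hold=0.0000 ⇒ V=0.0000 continue | (k=6,j=6): S=284.3358, K−S=0.0000, hold=0.0000 ⇒ V=0.0000 continue  boundary S*=63.0490
step 5: (k=5,j=0): S=54.2329, K−S=59.4571, hold=58.3534 ⇒ V=59.4571 exercise | (k=5,j=1): S=73.2982, K−S=40.3918, hold=39.5172 ⇒ V=40.3918 exercise | (k=5,j=2): S=99.0659, K−S=14.6241, hold=19.7295 ⇒ V=19.7295 continue | (k=5,j=3): S=133.8920, K−S=0.0000, hold=6.2567 ⇒ V=6.2567 continue | (k=5,j=4): S=180.9612, K−S=0.0000, hold=0.9159 ⇒ V=0.9159 continue | (k=5,j=5): S=244.5773, K−S=0.0000, hold=0.0000 ⇒ V=0.0000 continue  boundary S*=73.2982
step 4: (k=4,j=0): S=63.0490, K−S=50.6410, hold=49.5373 ⇒ V=50.6410 exercise | (k=4,j=1): S=85.2136, K−S=28.4764, hold=29.8745 ⇒ V=29.8745 continue | (k=4,j=2): S=115.1700, K−S=0.0000, hold=12.9359 ⇒ V=12.9359 continue | (k=4,j=3): S=155.6575, K−S=0.0000, hold=3.5788 ⇒ V=3.5788 continue | (k=4,j=4): S=210.3782, K−S=0.0000, hold=0.4582 ⇒ V=0.4582 continue  boundary S*=63.0490
step 3: (k=3,j=0): S=73.2982, K−S=40.3918, hold=39.9732 ⇒ V=40.3918 exercise | (k=3,j=1): S=99.0659, K−S=14.6241, hold=21.2840 ⇒ V=21.2840 continue | (k=3,j=2): S=133.8920, K−S=0.0000, hold=8.2251 ⇒ V=8.2251 continue | (k=3,j=3): S=180.9612, K−S=0.0000, hold=2.0149 ⇒ V=2.0149 continue  boundary S*=73.2982
step 2: (k=2,j=0): S=85.2136, K−S=28.4764, hold=30.6363 ⇒ V=30.6363 continue | (k=2,j=1): S=115.1700, K−S=0.0000, hold=14.6781 ⇒ V=14.6781 continue | (k=2,j=2): S=155.6575, K−S=0.0000, hold=5.1020 ⇒ V=5.1020 continue  boundary S*=-
step 1: (k=1,j=0): S=99.0659, K−S=14.6241, hold=22.5189 ⇒ V=22.5189 continue | (k=1,j=1): S=133.8920, K−S=0.0000, hold=9.8430 ⇒ V=9.8430 continue  boundary S*=-
step 0: (k=0,j=0): S=115.1700, K−S=0.0000, hold=16.0887 ⇒ V=16.0887 continue  boundary S*=-

price = 16.0887
boundary = - - - 73.2982 63.0490 73.2982 63.0490 73.2982 85.2136
tree:
16.0887
22.5189 9.8430
30.6363 14.6781 5.1020
40.3918 21.2840 8.2251 2.0149
50.6410 29.8745 12.9359 3.5788 0.4582
59.4571 40.3918 19.7295 6.2567 0.9159 0.0000
67.0405 50.6410 28.9440 10.7134 1.8309 0.0000 0.0000
73.5634 59.4571 40.3918 17.8307 3.6599 0.0000 0.0000 0.0000
79.1743 67.0405 50.6410 28.4764 7.3159 0.0000 0.0000 0.0000 0.0000
84.0006 73.5634 59.4571 40.3918 14.6241 0.0000 0.0000 0.0000 0.0000 0.0000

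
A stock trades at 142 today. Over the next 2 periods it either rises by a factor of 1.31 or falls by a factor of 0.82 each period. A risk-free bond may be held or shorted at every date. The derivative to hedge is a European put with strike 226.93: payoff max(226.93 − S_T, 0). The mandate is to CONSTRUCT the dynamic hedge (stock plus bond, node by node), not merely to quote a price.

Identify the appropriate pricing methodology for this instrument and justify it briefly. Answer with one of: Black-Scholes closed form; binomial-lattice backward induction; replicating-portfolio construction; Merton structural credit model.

Key observation: what is demanded is not a single number but the (Δ, B) position at each node of the 1.31/0.82 tree starting at 142; constructing those positions is the replicating-portfolio method.

framework: replicating-portfolio construction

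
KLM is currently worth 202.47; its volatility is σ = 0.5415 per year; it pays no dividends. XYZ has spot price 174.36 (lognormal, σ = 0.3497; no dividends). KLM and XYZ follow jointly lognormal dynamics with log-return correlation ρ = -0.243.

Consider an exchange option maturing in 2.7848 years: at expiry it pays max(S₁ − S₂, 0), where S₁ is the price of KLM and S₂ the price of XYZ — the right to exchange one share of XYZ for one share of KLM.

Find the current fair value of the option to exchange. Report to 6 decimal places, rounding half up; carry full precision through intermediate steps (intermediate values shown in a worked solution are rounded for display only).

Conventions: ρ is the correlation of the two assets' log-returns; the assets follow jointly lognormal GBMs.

σ_eff = √(σ₁² + σ₂² − 2ρσ₁σ₂) = √(0.5415² + 0.3497² − 2·-0.243·0.5415·0.3497) = 0.712420
d₁ = (ln(S₁/S₂) + (q₂ − q₁ + σ_eff²/2)T) / (σ_eff√T) = (ln(202.47/174.36) + (0.0 − 0.0 + 0.253771)·2.7848) / 1.188867 = 0.720158
d₂ = d₁ − σ_eff√T = 0.720158 − 1.188867 = -0.468709
N(d₁) = 0.764286,  N(d₂) = 0.319639
V = S₁·e^{−q₁T}·N(d₁) − S₂·e^{−q₂T}·N(d₂) = 154.745006 − 55.732225 = 99.012782
Key observation: r never enters — measured in units of XYZ, the claim is a call on S₁/S₂ struck at 1, so only the dividend yields and σ_eff matter.

exchange price = 99.012782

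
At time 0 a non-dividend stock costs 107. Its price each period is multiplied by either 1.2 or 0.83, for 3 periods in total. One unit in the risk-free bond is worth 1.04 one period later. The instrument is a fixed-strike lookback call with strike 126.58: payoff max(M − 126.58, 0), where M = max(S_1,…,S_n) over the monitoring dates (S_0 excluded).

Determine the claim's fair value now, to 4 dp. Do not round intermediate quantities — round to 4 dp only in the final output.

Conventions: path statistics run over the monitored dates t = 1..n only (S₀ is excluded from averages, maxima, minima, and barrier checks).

Under the martingale measure an up-move has probability p* = 0.5676; value the claim as the probability-weighted average of per-path payoffs, discounted 3 periods at R = 1.04.
Enumerate all 2^3 = 8 price paths (U = up ×1.2, D = down ×0.83); each path with k up-moves has probability p*^k·(1−p*)^(3−k).
DDD: M=88.8100, payoff=0.0000, prob=0.080864
UDD: M=128.4000, payoff=1.8200, prob=0.106134
DUD: M=106.5720, payoff=0.0000, prob=0.106134
UUD: M=154.0800, payoff=27.5000, prob=0.139301
DDU: M=88.8100, payoff=0.0000, prob=0.106134
UDU: M=128.4000, payoff=1.8200, prob=0.139301
DUU: M=127.8864, payoff=1.3064, prob=0.139301
UUU: M=184.8960, payoff=58.3160, prob=0.182832
Price = Σ prob·payoff / R^3 = 15.121487 / 1.124864 = 13.4429

price = 13.4429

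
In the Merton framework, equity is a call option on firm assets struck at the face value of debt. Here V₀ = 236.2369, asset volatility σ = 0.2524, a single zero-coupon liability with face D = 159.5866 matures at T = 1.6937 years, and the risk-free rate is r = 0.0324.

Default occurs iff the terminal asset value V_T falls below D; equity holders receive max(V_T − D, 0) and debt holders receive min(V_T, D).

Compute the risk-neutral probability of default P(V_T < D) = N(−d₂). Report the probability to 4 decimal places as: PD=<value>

Equity is a call on the firm's assets struck at D = 159.5866:
d₁ = [ln(V₀/D) + (r + σ²/2)T] / (σ√T)
   = [ln(236.2369/159.5866) + (0.0324 + 0.5·0.2524²)·1.6937] / (0.2524·√1.6937)
   = [0.392248 + 0.108825] / 0.328479 = 1.525435
d₂ = d₁ − σ√T = 1.525435 − 0.328479 = 1.196956
risk-neutral PD = N(−d₂) = N(-1.196956) = 0.115662

PD=0.1157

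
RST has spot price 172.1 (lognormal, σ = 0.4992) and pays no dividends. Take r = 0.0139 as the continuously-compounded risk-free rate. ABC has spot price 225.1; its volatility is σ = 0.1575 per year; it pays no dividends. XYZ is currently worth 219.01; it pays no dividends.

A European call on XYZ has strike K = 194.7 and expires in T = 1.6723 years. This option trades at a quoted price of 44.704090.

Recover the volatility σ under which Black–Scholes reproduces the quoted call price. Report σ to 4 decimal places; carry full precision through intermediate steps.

At σ = 0.2669 the Black–Scholes value reproduces the quote:
σ√T = 0.2669·√1.6723 = 0.345148
d₁ = (ln(S/K) + (r+σ²/2)T) / (σ√T) = (ln(219.01/194.7) + (0.0139+0.2669²/2)·1.6723) / 0.345148 = (0.117657 + 0.082809) / 0.345148 = 0.580812
d₂ = d₁ − σ√T = 0.580812 − 0.345148 = 0.235663
e^{−rT} = 0.977023
N(d₁) = 0.719316,  N(d₂) = 0.593153
V = S·N(d₁) − K·e^{−rT}·N(d₂) = 157.537459 − 112.833369 = 44.704090 (the quoted price), and the Black–Scholes price is strictly increasing in σ, so σ is unique

sigma = 0.2669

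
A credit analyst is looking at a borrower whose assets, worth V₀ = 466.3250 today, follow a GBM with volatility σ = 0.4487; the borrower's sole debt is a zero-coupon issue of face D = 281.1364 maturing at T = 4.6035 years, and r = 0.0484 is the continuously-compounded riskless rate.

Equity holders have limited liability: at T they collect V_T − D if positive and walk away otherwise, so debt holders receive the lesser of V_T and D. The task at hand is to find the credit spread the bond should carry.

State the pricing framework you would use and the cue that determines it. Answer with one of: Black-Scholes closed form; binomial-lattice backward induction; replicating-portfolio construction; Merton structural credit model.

framework: Merton structural credit model

Key observation: assets follow a GBM and default happens iff V_T < 281.1364; valuing claims on that split (equity as a call, risky debt as the residual) is the structural model's definition.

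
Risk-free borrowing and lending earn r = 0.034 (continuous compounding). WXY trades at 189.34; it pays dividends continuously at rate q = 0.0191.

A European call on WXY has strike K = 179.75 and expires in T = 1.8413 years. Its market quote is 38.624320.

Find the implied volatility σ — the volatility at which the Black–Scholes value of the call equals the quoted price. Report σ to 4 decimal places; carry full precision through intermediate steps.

sigma = 0.3302

At σ = 0.3302 the Black–Scholes value reproduces the quote:
σ√T = 0.3302·√1.8413 = 0.448063
d₁ = (ln(S/K) + (r−q+σ²/2)T) / (σ√T) = (ln(189.34/179.75) + (0.034−0.0191+0.3302²/2)·1.8413) / 0.448063 = (0.051977 + 0.127816) / 0.448063 = 0.401267
d₂ = d₁ − σ√T = 0.401267 − 0.448063 = -0.046796
e^{−rT} = 0.939315
e^{−qT} = 0.965442
N(d₁) = 0.655888,  N(d₂) = 0.481338
V = S·e^{−qT}·N(d₁) − K·e^{−rT}·N(d₂) = 119.894319 − 81.269999 = 38.624320 (matching the quote); vega is positive throughout, so no other σ reproduces this price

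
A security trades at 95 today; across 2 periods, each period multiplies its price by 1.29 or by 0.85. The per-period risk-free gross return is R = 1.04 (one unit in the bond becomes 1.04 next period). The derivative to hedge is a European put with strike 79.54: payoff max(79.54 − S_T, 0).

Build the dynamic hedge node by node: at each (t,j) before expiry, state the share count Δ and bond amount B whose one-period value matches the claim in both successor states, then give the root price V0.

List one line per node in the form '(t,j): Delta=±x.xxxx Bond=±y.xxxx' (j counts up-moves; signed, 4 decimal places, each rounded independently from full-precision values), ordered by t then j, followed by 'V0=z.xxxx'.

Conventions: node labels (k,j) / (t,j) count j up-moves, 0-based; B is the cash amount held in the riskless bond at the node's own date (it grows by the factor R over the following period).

No-arbitrage ⇒ martingale measure with p* = (R−d)/(u−d) = 0.4318.
Terminal payoffs: V(2,0)=10.9025, V(2,1)=0.0000, V(2,2)=0.0000
(1,0): S=80.7500. Δ = (V_up−V_dn)/(S_up−S_dn) = (0.0000−10.9025)/(104.1675−68.6375) = -0.3069. V = [p*·0.0000 + (1−p*)·10.9025]/1.04 = 5.9563. B = V − Δ·S = 30.7348.
(1,1): S=122.5500. Δ = (V_up−V_dn)/(S_up−S_dn) = (0.0000−0.0000)/(158.0895−104.1675) = 0.0000. V = [p*·0.0000 + (1−p*)·0.0000]/1.04 = 0.0000. B = V − Δ·S = 0.0000.
(0,0): S=95.0000. Δ = (V_up−V_dn)/(S_up−S_dn) = (0.0000−5.9563)/(122.5500−80.7500) = -0.1425. V = [p*·0.0000 + (1−p*)·5.9563]/1.04 = 3.2541. B = V − Δ·S = 16.7913.
Check: Δ(0,0)·S0 + B(0,0) = 3.2541 = V0.

(0,0): Delta=-0.1425 Bond=16.7913
(1,0): Delta=-0.3069 Bond=30.7348
(1,1): Delta=0.0000 Bond=0.0000
V0=3.2541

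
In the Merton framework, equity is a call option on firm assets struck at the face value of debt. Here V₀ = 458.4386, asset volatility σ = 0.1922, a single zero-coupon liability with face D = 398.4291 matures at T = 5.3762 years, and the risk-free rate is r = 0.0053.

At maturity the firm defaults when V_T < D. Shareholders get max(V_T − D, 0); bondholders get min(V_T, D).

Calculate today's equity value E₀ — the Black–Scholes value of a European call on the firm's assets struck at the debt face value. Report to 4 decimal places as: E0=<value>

E0=115.3413

Apply the equity-as-call identities (strike 398.4291, horizon 5.3762 years):
d₁ = [ln(V₀/D) + (r + σ²/2)T] / (σ√T)
   = [ln(458.4386/398.4291) + (0.0053 + 0.5·0.1922²)·5.3762] / (0.1922·√5.3762)
   = [0.140297 + 0.127795] / 0.445647 = 0.601578
d₂ = d₁ − σ√T = 0.601578 − 0.445647 = 0.155931
N(d₁) = 0.726272,  N(d₂) = 0.561956,  e^(−rT) = 0.971908
E₀ = V₀·N(d₁) − D·e^(−rT)·N(d₂)
   = 458.4386·0.726272 − 398.4291·0.971908·0.561956 = 115.341339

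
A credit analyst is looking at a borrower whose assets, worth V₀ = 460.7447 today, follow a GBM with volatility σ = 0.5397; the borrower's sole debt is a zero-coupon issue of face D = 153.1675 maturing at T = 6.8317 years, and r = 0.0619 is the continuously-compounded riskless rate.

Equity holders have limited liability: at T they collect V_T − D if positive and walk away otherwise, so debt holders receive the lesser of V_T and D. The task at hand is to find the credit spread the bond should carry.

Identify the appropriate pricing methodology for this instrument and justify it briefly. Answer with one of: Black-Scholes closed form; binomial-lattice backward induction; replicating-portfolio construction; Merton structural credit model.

framework: Merton structural credit model

Key observation: the data describe a firm's assets (V₀ = 460.7447, GBM) and a single zero-coupon debt of face 153.1675, so credit quantities follow from equity-as-call in the structural model.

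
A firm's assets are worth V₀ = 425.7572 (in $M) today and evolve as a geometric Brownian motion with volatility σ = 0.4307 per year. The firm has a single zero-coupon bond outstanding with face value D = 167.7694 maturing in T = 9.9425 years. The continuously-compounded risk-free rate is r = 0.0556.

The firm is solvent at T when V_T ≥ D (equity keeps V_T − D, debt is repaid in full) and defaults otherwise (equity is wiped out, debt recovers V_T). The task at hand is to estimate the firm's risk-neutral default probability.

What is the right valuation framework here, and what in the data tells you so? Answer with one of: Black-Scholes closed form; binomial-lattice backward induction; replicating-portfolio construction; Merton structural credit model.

Key observation: a levered firm with one bullet debt due at 9.9425 years is the canonical structural-credit setup: equity is a call on the firm's assets struck at the face value.

framework: Merton structural credit model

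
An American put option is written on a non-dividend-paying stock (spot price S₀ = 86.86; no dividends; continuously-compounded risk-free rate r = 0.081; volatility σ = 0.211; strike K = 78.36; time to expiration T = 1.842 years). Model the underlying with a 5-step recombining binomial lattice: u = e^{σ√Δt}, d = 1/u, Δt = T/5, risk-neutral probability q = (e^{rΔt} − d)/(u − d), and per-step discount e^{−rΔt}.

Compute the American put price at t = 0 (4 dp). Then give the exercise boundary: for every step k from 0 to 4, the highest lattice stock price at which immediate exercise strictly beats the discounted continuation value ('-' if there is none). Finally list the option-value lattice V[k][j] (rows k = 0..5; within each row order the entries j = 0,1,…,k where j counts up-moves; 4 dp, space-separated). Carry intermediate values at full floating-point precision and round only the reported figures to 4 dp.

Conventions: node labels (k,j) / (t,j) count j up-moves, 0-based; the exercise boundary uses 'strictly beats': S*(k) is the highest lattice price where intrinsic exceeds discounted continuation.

price = 2.8222
boundary = - - 67.2328 59.1509 67.2328
tree:
2.8222
5.6965 0.9371
11.1272 2.1536 0.1260
19.2091 4.9153 0.3135 0.0000
26.3194 11.1272 0.7801 0.0000 0.0000
32.5751 19.2091 1.9412 0.0000 0.0000 0.0000

params: Δt=0.36840 u=1.13663 d=0.87979 q=0.58596 e^(-rΔt)=0.97060
t_5 payoffs: 32.5751 19.2091 1.9412 0.0000 0.0000 0.0000
t_4: node(4,0) S=52.0406 payoff=26.3194 vs cont=24.0157 → 26.3194 [stop]  node(4,1) S=67.2328 payoff=11.1272 vs cont=8.8235 → 11.1272 [stop]  node(4,2) S=86.8600 payoff=0.0000 vs cont=0.7801 → 0.7801 [wait]  node(4,3) S=112.2170 payoff=0.0000 vs cont=0.0000 → 0.0000 [wait]  node(4,4) S=144.9765 payoff=0.0000 vs cont=0.0000 → 0.0000 [wait]  ⇒ S*(4)=67.2328
t_3: node(3,0) S=59.1509 payoff=19.2091 vs cont=16.9053 → 19.2091 [stop]  node(3,1) S=76.4188 payoff=1.9412 vs cont=4.9153 → 4.9153 [wait]  node(3,2) S=98.7278 payoff=0.0000 vs cont=0.3135 → 0.3135 [wait]  node(3,3) S=127.5493 payoff=0.0000 vs cont=0.0000 → 0.0000 [wait]  ⇒ S*(3)=59.1509
t_2: node(2,0) S=67.2328 payoff=11.1272 vs cont=10.5150 → 11.1272 [stop]  node(2,1) S=86.8600 payoff=0.0000 vs cont=2.1536 → 2.1536 [wait]  node(2,2) S=112.2170 payoff=0.0000 vs cont=0.1260 → 0.1260 [wait]  ⇒ S*(2)=67.2328
t_1: node(1,0) S=76.4188 payoff=1.9412 vs cont=5.6965 → 5.6965 [wait]  node(1,1) S=98.7278 payoff=0.0000 vs cont=0.9371 → 0.9371 [wait]  ⇒ S*(1)=-
t_0: node(0,0) S=86.8600 payoff=0.0000 vs cont=2.8222 → 2.8222 [wait]  ⇒ S*(0)=-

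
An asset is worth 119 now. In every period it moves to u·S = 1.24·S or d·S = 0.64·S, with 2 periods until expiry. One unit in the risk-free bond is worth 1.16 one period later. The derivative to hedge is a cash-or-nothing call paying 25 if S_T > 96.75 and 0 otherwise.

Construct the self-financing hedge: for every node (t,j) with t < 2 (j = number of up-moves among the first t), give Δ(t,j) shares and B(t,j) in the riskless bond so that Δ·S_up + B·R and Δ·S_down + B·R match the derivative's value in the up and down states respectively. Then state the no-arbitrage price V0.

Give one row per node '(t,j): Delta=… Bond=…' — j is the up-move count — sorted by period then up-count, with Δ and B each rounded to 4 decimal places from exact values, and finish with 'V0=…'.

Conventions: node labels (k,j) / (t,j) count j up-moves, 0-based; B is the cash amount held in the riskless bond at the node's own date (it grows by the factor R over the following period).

Arbitrage-free pricing uses the up-move probability p* = (R−d)/(u−d) = 0.8667, discounting each step at R = 1.16.
At maturity the claim pays: V(2,0)=0.0000, V(2,1)=0.0000, V(2,2)=25.0000
  t=1,j=0: stock 76.1600 → up 94.4384 (V=0.0000), down 48.7424 (V=0.0000). Price 0.0000; hedge Δ=0.0000, bond B=0.0000.
  t=1,j=1: stock 147.5600 → up 182.9744 (V=25.0000), down 94.4384 (V=0.0000). Price 18.6782; hedge Δ=0.2824, bond B=-22.9885.
  t=0,j=0: stock 119.0000 → up 147.5600 (V=18.6782), down 76.1600 (V=0.0000). Price 13.9549; hedge Δ=0.2616, bond B=-17.1753.
Check: Δ(0,0)·S0 + B(0,0) = 13.9549 = V0.

(0,0): Delta=0.2616 Bond=-17.1753
(1,0): Delta=0.0000 Bond=0.0000
(1,1): Delta=0.2824 Bond=-22.9885
V0=13.9549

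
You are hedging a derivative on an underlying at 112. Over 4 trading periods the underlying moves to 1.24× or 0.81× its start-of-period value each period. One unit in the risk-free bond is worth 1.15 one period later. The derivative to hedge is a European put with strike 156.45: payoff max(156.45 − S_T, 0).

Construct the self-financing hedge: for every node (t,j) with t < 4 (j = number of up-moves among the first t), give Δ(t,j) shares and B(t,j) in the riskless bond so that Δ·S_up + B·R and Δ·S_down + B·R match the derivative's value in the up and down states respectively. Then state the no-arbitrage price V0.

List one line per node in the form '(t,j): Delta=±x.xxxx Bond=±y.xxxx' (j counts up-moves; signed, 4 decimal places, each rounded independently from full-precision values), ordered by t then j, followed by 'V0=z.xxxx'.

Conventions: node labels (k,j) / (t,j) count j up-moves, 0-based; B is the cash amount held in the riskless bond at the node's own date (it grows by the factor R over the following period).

Under the risk-neutral measure, an up-move has probability p* = (R−d)/(u−d) = 0.7907 and values discount at R = 1.15.
Terminal payoffs: V(4,0)=108.2377, V(4,1)=82.6435, V(4,2)=43.4622, V(4,3)=0.0000, V(4,4)=0.0000
  t=3,j=0: stock 59.5214 → up 73.8065 (V=82.6435), down 48.2123 (V=108.2377). Price 76.5221; hedge Δ=-1.0000, bond B=136.0435.
  t=3,j=1: stock 91.1192 → up 112.9878 (V=43.4622), down 73.8065 (V=82.6435). Price 44.9243; hedge Δ=-1.0000, bond B=136.0435.
  t=3,j=2: stock 139.4911 → up 172.9689 (V=0.0000), down 112.9878 (V=43.4622). Price 7.9102; hedge Δ=-0.7246, bond B=108.9852.
  t=3,j=3: stock 213.5419 → up 264.7919 (V=0.0000), down 172.9689 (V=0.0000). Price 0.0000; hedge Δ=0.0000, bond B=0.0000.
  t=2,j=0: stock 73.4832 → up 91.1192 (V=44.9243), down 59.5214 (V=76.5221). Price 44.8155; hedge Δ=-1.0000, bond B=118.2987.
  t=2,j=1: stock 112.4928 → up 139.4911 (V=7.9102), down 91.1192 (V=44.9243). Price 13.6151; hedge Δ=-0.7652, bond B=99.6944.
  t=2,j=2: stock 172.2112 → up 213.5419 (V=0.0000), down 139.4911 (V=7.9102). Price 1.4397; hedge Δ=-0.1068, bond B=19.8355.
  t=1,j=0: stock 90.7200 → up 112.4928 (V=13.6151), down 73.4832 (V=44.8155). Price 17.5177; hedge Δ=-0.7998, bond B=90.0768.
  t=1,j=1: stock 138.8800 → up 172.2112 (V=1.4397), down 112.4928 (V=13.6151). Price 3.4678; hedge Δ=-0.2039, bond B=31.7828.
  t=0,j=0: stock 112.0000 → up 138.8800 (V=3.4678), down 90.7200 (V=17.5177). Price 5.5726; hedge Δ=-0.2917, bond B=38.2468.
Check: Δ(0,0)·S0 + B(0,0) = 5.5726 = V0.

(0,0): Delta=-0.2917 Bond=38.2468
(1,0): Delta=-0.7998 Bond=90.0768
(1,1): Delta=-0.2039 Bond=31.7828
(2,0): Delta=-1.0000 Bond=118.2987
(2,1): Delta=-0.7652 Bond=99.6944
(2,2): Delta=-0.1068 Bond=19.8355
(3,0): Delta=-1.0000 Bond=136.0435
(3,1): Delta=-1.0000 Bond=136.0435
(3,2): Delta=-0.7246 Bond=108.9852
(3,3): Delta=0.0000 Bond=0.0000
V0=5.5726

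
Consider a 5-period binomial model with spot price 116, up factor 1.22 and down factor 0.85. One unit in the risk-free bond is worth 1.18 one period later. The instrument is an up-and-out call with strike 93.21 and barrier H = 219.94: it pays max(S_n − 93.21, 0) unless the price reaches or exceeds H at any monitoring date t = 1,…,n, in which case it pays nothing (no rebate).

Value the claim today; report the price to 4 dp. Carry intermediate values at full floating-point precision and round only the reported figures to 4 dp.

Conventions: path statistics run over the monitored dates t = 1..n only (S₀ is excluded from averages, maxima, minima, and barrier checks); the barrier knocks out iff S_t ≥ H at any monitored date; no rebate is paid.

No-arbitrage gives p* = (R−d)/(u−d) = 0.8919: enumerate every path, weight its payoff by its p*-probability, and discount by R^5.
Enumerate all 2^5 = 32 price paths (U = up ×1.22, D = down ×0.85); each path with k up-moves has probability p*^k·(1−p*)^(5−k).
DDDDD: M=98.6000, payoff=0.0000, prob=0.000015
UDDDD: M=141.5200, payoff=0.0000, prob=0.000122
DUDDD: M=120.2920, payoff=0.0000, prob=0.000122
UUDDD: M=172.6544, payoff=12.8214, prob=0.001005
DDUDD: M=102.2482, payoff=0.0000, prob=0.000122
UDUDD: M=146.7562, payoff=12.8214, prob=0.001005
DUUDD: M=146.7562, payoff=12.8214, prob=0.001005
UUUDD: M=210.6384, payoff=58.9762, prob=0.008292
DDDUD: M=98.6000, payoff=0.0000, prob=0.000122
UDDUD: M=141.5200, payoff=12.8214, prob=0.001005
DUDUD: M=124.7428, payoff=12.8214, prob=0.001005
UUDUD: M=179.0426, payoff=58.9762, prob=0.008292
DDUUD: M=124.7428, payoff=12.8214, prob=0.001005
UDUUD: M=179.0426, payoff=58.9762, prob=0.008292
DUUUD: M=179.0426, payoff=58.9762, prob=0.008292
UUUUD: M=256.9788, payoff=0.0000, prob=0.068408
DDDDU: M=98.6000, payoff=0.0000, prob=0.000122
UDDDU: M=141.5200, payoff=12.8214, prob=0.001005
DUDDU: M=120.2920, payoff=12.8214, prob=0.001005
UUDDU: M=172.6544, payoff=58.9762, prob=0.008292
DDUDU: M=106.0314, payoff=12.8214, prob=0.001005
UDUDU: M=152.1862, payoff=58.9762, prob=0.008292
DUUDU: M=152.1862, payoff=58.9762, prob=0.008292
UUUDU: M=218.4320, payoff=125.2220, prob=0.068408
DDDUU: M=106.0314, payoff=12.8214, prob=0.001005
UDDUU: M=152.1862, payoff=58.9762, prob=0.008292
DUDUU: M=152.1862, payoff=58.9762, prob=0.008292
UUDUU: M=218.4320, payoff=125.2220, prob=0.068408
DDUUU: M=152.1862, payoff=58.9762, prob=0.008292
UDUUU: M=218.4320, payoff=125.2220, prob=0.068408
DUUUU: M=218.4320, payoff=125.2220, prob=0.068408
UUUUU: M=313.5141, payoff=0.0000, prob=0.564366
Price = Σ prob·payoff / R^5 = 39.283866 / 2.287758 = 17.1713

price = 17.1713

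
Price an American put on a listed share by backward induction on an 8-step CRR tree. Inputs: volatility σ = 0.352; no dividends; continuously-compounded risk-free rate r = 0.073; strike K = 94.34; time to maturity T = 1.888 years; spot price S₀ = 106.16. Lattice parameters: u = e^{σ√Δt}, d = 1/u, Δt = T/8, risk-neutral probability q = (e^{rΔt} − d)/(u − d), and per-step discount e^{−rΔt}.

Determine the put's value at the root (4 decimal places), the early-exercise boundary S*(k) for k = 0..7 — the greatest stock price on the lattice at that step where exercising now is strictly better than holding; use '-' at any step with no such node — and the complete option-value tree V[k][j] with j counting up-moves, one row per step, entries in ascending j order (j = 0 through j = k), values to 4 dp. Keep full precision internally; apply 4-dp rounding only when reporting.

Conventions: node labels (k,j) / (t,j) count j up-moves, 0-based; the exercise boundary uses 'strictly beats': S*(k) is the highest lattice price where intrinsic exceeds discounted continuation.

price = 9.5802
boundary = - - - 63.5575 53.5675 63.5575 53.5675 63.5575
tree:
9.5802
14.5836 5.0605
21.5530 8.3304 2.0657
30.7825 13.3486 3.7536 0.5011
40.7725 20.6916 6.6912 1.0360 0.0000
49.1922 30.7825 11.6231 2.1420 0.0000 0.0000
56.2885 40.7725 19.4598 4.4285 0.0000 0.0000 0.0000
62.2694 49.1922 30.7825 9.1558 0.0000 0.0000 0.0000 0.0000
67.3102 56.2885 40.7725 18.9296 0.0000 0.0000 0.0000 0.0000 0.0000

params: Δt=0.23600 u=1.18649 d=0.84282 q=0.50792 e^(-rΔt)=0.98292
t_8 payoffs: 67.3102 56.2885 40.7725 18.9296 0.0000 0.0000 0.0000 0.0000 0.0000
t_7: node(7,0) S=32.0706 payoff=62.2694 vs cont=60.6580 → 62.2694 [stop]  node(7,1) S=45.1478 payoff=49.1922 vs cont=47.5808 → 49.1922 [stop]  node(7,2) S=63.5575 payoff=30.7825 vs cont=29.1712 → 30.7825 [stop]  node(7,3) S=89.4738 payoff=4.8662 vs cont=9.1558 → 9.1558 [wait]  node(7,4) S=125.9580 payoff=0.0000 vs cont=0.0000 → 0.0000 [wait]  node(7,5) S=177.3190 payoff=0.0000 vs cont=0.0000 → 0.0000 [wait]  node(7,6) S=249.6232 payoff=0.0000 vs cont=0.0000 → 0.0000 [wait]  node(7,7) S=351.4103 payoff=0.0000 vs cont=0.0000 → 0.0000 [wait]  ⇒ S*(7)=63.5575
t_6: node(6,0) S=38.0515 payoff=56.2885 vs cont=54.6771 → 56.2885 [stop]  node(6,1) S=53.5675 payoff=40.7725 vs cont=39.1611 → 40.7725 [stop]  node(6,2) S=75.4104 payoff=18.9296 vs cont=19.4598 → 19.4598 [wait]  node(6,3) S=106.1600 payoff=0.0000 vs cont=4.4285 → 4.4285 [wait]  node(6,4) S=149.4481 payoff=0.0000 vs cont=0.0000 → 0.0000 [wait]  node(6,5) S=210.3876 payoff=0.0000 vs cont=0.0000 → 0.0000 [wait]  node(6,6) S=296.1759 payoff=0.0000 vs cont=0.0000 → 0.0000 [wait]  ⇒ S*(6)=53.5675
t_5: node(5,0) S=45.1478 payoff=49.1922 vs cont=47.5808 → 49.1922 [stop]  node(5,1) S=63.5575 payoff=30.7825 vs cont=29.4359 → 30.7825 [stop]  node(5,2) S=89.4738 payoff=4.8662 vs cont=11.6231 → 11.6231 [wait]  node(5,3) S=125.9580 payoff=0.0000 vs cont=2.1420 → 2.1420 [wait]  node(5,4) S=177.3190 payoff=0.0000 vs cont=0.0000 → 0.0000 [wait]  node(5,5) S=249.6232 payoff=0.0000 vs cont=0.0000 → 0.0000 [wait]  ⇒ S*(5)=63.5575
t_4: node(4,0) S=53.5675 payoff=40.7725 vs cont=39.1611 → 40.7725 [stop]  node(4,1) S=75.4104 payoff=18.9296 vs cont=20.6916 → 20.6916 [wait]  node(4,2) S=106.1600 payoff=0.0000 vs cont=6.6912 → 6.6912 [wait]  node(4,3) S=149.4481 payoff=0.0000 vs cont=1.0360 → 1.0360 [wait]  node(4,4) S=210.3876 payoff=0.0000 vs cont=0.0000 → 0.0000 [wait]  ⇒ S*(4)=53.5675
t_3: node(3,0) S=63.5575 payoff=30.7825 vs cont=30.0508 → 30.7825 [stop]  node(3,1) S=89.4738 payoff=4.8662 vs cont=13.3486 → 13.3486 [wait]  node(3,2) S=125.9580 payoff=0.0000 vs cont=3.7536 → 3.7536 [wait]  node(3,3) S=177.3190 payoff=0.0000 vs cont=0.5011 → 0.5011 [wait]  ⇒ S*(3)=63.5575
t_2: node(2,0) S=75.4104 payoff=18.9296 vs cont=21.5530 → 21.5530 [wait]  node(2,1) S=106.1600 payoff=0.0000 vs cont=8.3304 → 8.3304 [wait]  node(2,2) S=149.4481 payoff=0.0000 vs cont=2.0657 → 2.0657 [wait]  ⇒ S*(2)=-
t_1: node(1,0) S=89.4738 payoff=4.8662 vs cont=14.5836 → 14.5836 [wait]  node(1,1) S=125.9580 payoff=0.0000 vs cont=5.0605 → 5.0605 [wait]  ⇒ S*(1)=-
t_0: node(0,0) S=106.1600 payoff=0.0000 vs cont=9.5802 → 9.5802 [wait]  ⇒ S*(0)=-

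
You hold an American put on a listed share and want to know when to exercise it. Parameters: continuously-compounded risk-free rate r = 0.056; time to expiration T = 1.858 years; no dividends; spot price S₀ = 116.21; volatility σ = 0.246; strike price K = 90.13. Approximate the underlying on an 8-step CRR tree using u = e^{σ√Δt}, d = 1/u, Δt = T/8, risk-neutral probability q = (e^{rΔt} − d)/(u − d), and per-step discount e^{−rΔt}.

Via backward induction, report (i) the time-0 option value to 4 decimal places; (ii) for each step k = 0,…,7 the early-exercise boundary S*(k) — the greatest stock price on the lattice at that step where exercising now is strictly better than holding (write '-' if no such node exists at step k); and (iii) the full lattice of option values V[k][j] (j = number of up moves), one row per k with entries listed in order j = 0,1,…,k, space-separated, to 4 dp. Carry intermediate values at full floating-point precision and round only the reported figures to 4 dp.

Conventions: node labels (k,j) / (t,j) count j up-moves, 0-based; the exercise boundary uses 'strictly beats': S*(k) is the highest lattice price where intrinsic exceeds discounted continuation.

price = 2.4285
boundary = - - - - 72.3262 64.2405 72.3262 81.4297
tree:
2.4285
4.1769 0.9101
7.0065 1.7257 0.1961
11.3921 3.2207 0.4188 0.0000
17.8038 5.8861 0.8940 0.0000 0.0000
25.8895 10.4529 1.9088 0.0000 0.0000 0.0000
33.0713 17.8038 4.0752 0.0000 0.0000 0.0000 0.0000
39.4502 25.8895 8.7003 0.0000 0.0000 0.0000 0.0000 0.0000
45.1160 33.0713 17.8038 0.0000 0.0000 0.0000 0.0000 0.0000 0.0000

Δt=0.23225  u=1.12587  d=0.88820  q=0.52548  discount=0.98708
step 8 (expiry): payoffs max(K−S,0) = 45.1160 33.0713 17.8038 0.0000 0.0000 0.0000 0.0000 0.0000 0.0000
step 7: (k=7,j=0): S=50.6798, K−S=39.4502, hold=38.2856 ⇒ V=39.4502 exercise | (k=7,j=1): S=64.2405, K−S=25.8895, hold=24.7249 ⇒ V=25.8895 exercise | (k=7,j=2): S=81.4297, K−S=8.7003, hold=8.3391 ⇒ V=8.7003 exercise | (k=7,j=3): S=103.2183, K−S=0.0000, hold=0.0000 ⇒ V=0.0000 continue | (k=7,j=4): S=130.8370, K−S=0.0000, hold=0.0000 ⇒ V=0.0000 continue | (k=7,j=5): S=165.8458, K−S=0.0000, hold=0.0000 ⇒ V=0.0000 continue | (k=7,j=6): S=210.2221, K−S=0.0000, hold=0.0000 ⇒ V=0.0000 continue | (k=7,j=7): S=266.4724, K−S=0.0000, hold=0.0000 ⇒ V=0.0000 continue  boundary S*=81.4297
step 6: (k=6,j=0): S=57.0587, K−S=33.0713, hold=31.9067 ⇒ V=33.0713 exercise | (k=6,j=1): S=72.3262, K−S=17.8038, hold=16.6392 ⇒ V=17.8038 exercise | (k=6,j=2): S=91.6789, K−S=0.0000, hold=4.0752 ⇒ V=4.0752 continue | (k=6,j=3): S=116.2100, K−S=0.0000, hold=0.0000 ⇒ V=0.0000 continue | (k=6,j=4): S=147.3050, K−S=0.0000, hold=0.0000 ⇒ V=0.0000 continue | (k=6,j=5): S=186.7202, K−S=0.0000, hold=0.0000 ⇒ V=0.0000 continue | (k=6,j=6): S=236.6820, K−S=0.0000, hold=0.0000 ⇒ V=0.0000 continue  boundary S*=72.3262
step 5: (k=5,j=0): S=64.2405, K−S=25.8895, hold=24.7249 ⇒ V=25.8895 exercise | (k=5,j=1): S=81.4297, K−S=8.7003, hold=10.4529 ⇒ V=10.4529 continue | (k=5,j=2): S=103.2183, K−S=0.0000, hold=1.9088 ⇒ V=1.9088 continue | (k=5,j=3): S=130.8370, K−S=0.0000, hold=0.0000 ⇒ V=0.0000 continue | (k=5,j=4): S=165.8458, K−S=0.0000, hold=0.0000 ⇒ V=0.0000 continue | (k=5,j=5): S=210.2221, K−S=0.0000, hold=0.0000 ⇒ V=0.0000 continue  boundary S*=64.2405
step 4: (k=4,j=0): S=72.3262, K−S=17.8038, hold=17.5482 ⇒ V=17.8038 exercise | (k=4,j=1): S=91.6789, K−S=0.0000, hold=5.8861 ⇒ V=5.8861 continue | (k=4,j=2): S=116.2100, K−S=0.0000, hold=0.8940 ⇒ V=0.8940 continue | (k=4,j=3): S=147.3050, K−S=0.0000, hold=0.0000 ⇒ V=0.0000 continue | (k=4,j=4): S=186.7202, K−S=0.0000, hold=0.0000 ⇒ V=0.0000 continue  boundary S*=72.3262
step 3: (k=3,j=0): S=81.4297, K−S=8.7003, hold=11.3921 ⇒ V=11.3921 continue | (k=3,j=1): S=103.2183, K−S=0.0000, hold=3.2207 ⇒ V=3.2207 continue | (k=3,j=2): S=130.8370, K−S=0.0000, hold=0.4188 ⇒ V=0.4188 continue | (k=3,j=3): S=165.8458, K−S=0.0000, hold=0.0000 ⇒ V=0.0000 continue  boundary S*=-
step 2: (k=2,j=0): S=91.6789, K−S=0.0000, hold=7.0065 ⇒ V=7.0065 continue | (k=2,j=1): S=116.2100, K−S=0.0000, hold=1.7257 ⇒ V=1.7257 continue | (k=2,j=2): S=147.3050, K−S=0.0000, hold=0.1961 ⇒ V=0.1961 continue  boundary S*=-
step 1: (k=1,j=0): S=103.2183, K−S=0.0000, hold=4.1769 ⇒ V=4.1769 continue | (k=1,j=1): S=130.8370, K−S=0.0000, hold=0.9101 ⇒ V=0.9101 continue  boundary S*=-
step 0: (k=0,j=0): S=116.2100, K−S=0.0000, hold=2.4285 ⇒ V=2.4285 continue  boundary S*=-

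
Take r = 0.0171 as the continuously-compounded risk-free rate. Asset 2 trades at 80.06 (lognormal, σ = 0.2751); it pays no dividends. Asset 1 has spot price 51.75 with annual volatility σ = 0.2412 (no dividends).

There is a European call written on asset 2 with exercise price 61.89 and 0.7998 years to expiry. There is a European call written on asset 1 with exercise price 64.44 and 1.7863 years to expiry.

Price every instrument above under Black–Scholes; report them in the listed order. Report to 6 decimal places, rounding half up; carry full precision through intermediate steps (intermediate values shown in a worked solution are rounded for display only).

price(asset 2 call K=61.89) = 20.180717
price(asset 1 call K=64.44) = 3.143824

[asset 2 call K=61.89]
σ√T = 0.2751·√0.7998 = 0.246026
d₁ = (ln(S/K) + (r+σ²/2)T) / (σ√T) = (ln(80.06/61.89) + (0.0171+0.2751²/2)·0.7998) / 0.246026 = (0.257418 + 0.043941) / 0.246026 = 1.224905
d₂ = d₁ − σ√T = 1.224905 − 0.246026 = 0.978879
e^{−rT} = 0.986417
N(d₁) = 0.889695,  N(d₂) = 0.836180
price = S·N(d₁) − K·e^{−rT}·N(d₂) = 71.228946 − 51.048228 = 20.180717
[asset 1 call K=64.44]
σ√T = 0.2412·√1.7863 = 0.322370
d₁ = (ln(S/K) + (r+σ²/2)T) / (σ√T) = (ln(51.75/64.44) + (0.0171+0.2412²/2)·1.7863) / 0.322370 = (-0.219310 + 0.082507) / 0.322370 = -0.424367
d₂ = d₁ − σ√T = -0.424367 − 0.322370 = -0.746737
e^{−rT} = 0.969916
N(d₁) = 0.335649,  N(d₂) = 0.227611
price = S·N(d₁) − K·e^{−rT}·N(d₂) = 17.369837 − 14.226013 = 3.143824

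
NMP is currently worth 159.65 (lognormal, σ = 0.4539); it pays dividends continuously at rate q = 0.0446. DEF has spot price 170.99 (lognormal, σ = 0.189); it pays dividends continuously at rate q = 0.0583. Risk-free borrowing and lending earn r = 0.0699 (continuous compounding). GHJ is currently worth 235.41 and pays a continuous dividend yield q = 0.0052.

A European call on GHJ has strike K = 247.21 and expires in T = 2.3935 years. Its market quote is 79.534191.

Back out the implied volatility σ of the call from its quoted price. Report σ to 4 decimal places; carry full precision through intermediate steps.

At σ = 0.5062 the Black–Scholes value reproduces the quote:
σ√T = 0.5062·√2.3935 = 0.783139
d₁ = (ln(S/K) + (r−q+σ²/2)T) / (σ√T) = (ln(235.41/247.21) + (0.0699−0.0052+0.5062²/2)·2.3935) / 0.783139 = (-0.048910 + 0.461513) / 0.783139 = 0.526858
d₂ = d₁ − σ√T = 0.526858 − 0.783139 = -0.256281
e^{−rT} = 0.845941
e^{−qT} = 0.987631
N(d₁) = 0.700854,  N(d₂) = 0.398867
V = S·e^{−qT}·N(d₁) − K·e^{−rT}·N(d₂) = 162.947294 − 83.413103 = 79.534191 (equal to the quote); since ∂V/∂σ > 0 for all σ, the implied volatility is unique

sigma = 0.5062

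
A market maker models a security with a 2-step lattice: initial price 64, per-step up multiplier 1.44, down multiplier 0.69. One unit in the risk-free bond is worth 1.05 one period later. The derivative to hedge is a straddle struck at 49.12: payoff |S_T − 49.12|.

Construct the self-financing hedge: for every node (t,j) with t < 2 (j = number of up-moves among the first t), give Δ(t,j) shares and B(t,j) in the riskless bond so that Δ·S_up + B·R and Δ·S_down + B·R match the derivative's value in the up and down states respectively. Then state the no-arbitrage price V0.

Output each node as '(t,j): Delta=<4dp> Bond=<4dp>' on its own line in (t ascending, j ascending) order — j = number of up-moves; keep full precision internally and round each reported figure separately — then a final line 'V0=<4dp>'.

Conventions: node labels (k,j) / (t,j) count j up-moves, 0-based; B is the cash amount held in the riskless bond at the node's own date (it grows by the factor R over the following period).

(0,0): Delta=0.6152 Bond=-10.7759
(1,0): Delta=-0.1262 Bond=21.4233
(1,1): Delta=1.0000 Bond=-46.7810
V0=28.5947

Since d<R<u, set p* = (R−d)/(u−d) = 0.4800; price each node as the discounted p*-expectation of its children.
Terminal payoffs: V(2,0)=18.6496, V(2,1)=14.4704, V(2,2)=83.5904
(1,0): S=44.1600. Δ = (V_up−V_dn)/(S_up−S_dn) = (14.4704−18.6496)/(63.5904−30.4704) = -0.1262. V = [p*·14.4704 + (1−p*)·18.6496]/1.05 = 15.8510. B = V − Δ·S = 21.4233.
(1,1): S=92.1600. Δ = (V_up−V_dn)/(S_up−S_dn) = (83.5904−14.4704)/(132.7104−63.5904) = 1.0000. V = [p*·83.5904 + (1−p*)·14.4704]/1.05 = 45.3790. B = V − Δ·S = -46.7810.
(0,0): S=64.0000. Δ = (V_up−V_dn)/(S_up−S_dn) = (45.3790−15.8510)/(92.1600−44.1600) = 0.6152. V = [p*·45.3790 + (1−p*)·15.8510]/1.05 = 28.5947. B = V − Δ·S = -10.7759.
Check: Δ(0,0)·S0 + B(0,0) = 28.5947 = V0.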